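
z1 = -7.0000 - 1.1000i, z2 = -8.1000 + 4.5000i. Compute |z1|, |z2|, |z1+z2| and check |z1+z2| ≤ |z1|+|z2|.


|z1| = sqrt((-7)^2 + (-1.1)^2) = sqrt(50.21) = 7.0859
|z2| = sqrt((-8.1)^2 + 4.5^2) = sqrt(85.86) = 9.2661
z1+z2 = -15.1000 + 3.4000i
|z1+z2| = sqrt(239.57) = 15.4780
|z1|+|z2| = 7.0859 + 9.2661 = 16.3520

|z1+z2| = 15.4780 ≤ |z1|+|z2| = 16.3520 (verified)


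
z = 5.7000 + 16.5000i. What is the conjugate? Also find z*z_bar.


z_bar = 5.7000 - 16.5000i
z*z_bar = 5.7^2 + 16.5^2 = 32.49 + 272.25 = 304.74

z_bar = 5.7000 - 16.5000i, z*z_bar = 304.74


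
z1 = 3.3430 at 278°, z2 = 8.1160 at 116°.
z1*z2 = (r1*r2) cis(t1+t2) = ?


r = 3.3430 * 8.1160 = 27.1318
theta = 278° + 116° = 394° = 34° (mod 360)

27.1318 cis(34°)


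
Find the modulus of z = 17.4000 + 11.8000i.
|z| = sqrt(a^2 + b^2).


|z| = sqrt(17.4^2 + 11.8^2) = sqrt(302.76 + 139.24) = sqrt(442) = 21.0238

|z| = 21.0238


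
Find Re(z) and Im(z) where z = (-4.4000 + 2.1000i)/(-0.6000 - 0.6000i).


Multiply by conjugate: (-4.4000 + 2.1000i)(-0.6000 + 0.6000i) / ((-0.6)^2 + (-0.6)^2)
Numerator real = -4.4*(-0.6) + 2.1*(-0.6) = 1.38
Numerator imag = 2.1*(-0.6) - (-4.4)*(-0.6) = -3.9
Denominator = 0.72
Re(z) = 1.38/0.72 = 1.9167
Im(z) = -3.9/0.72 = -5.4167

Re(z) = 1.9167, Im(z) = -5.4167


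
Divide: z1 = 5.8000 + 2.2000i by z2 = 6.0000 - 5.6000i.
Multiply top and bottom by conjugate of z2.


Conjugate of z2 = 6.0000 + 5.6000i
Numerator: (5.8000 + 2.2000i)(6.0000 + 5.6000i) = 22.4800 + 45.6800i
Denominator: 6^2 + (-5.6)^2 = 67.36
Result = (22.4800 + 45.6800i)/67.36

0.3337 + 0.6781i


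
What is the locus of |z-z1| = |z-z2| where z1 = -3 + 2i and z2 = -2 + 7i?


Equal distances means the locus is the perpendicular bisector of z1 and z2.
Midpoint = ((-3+(-2))/2, (2+7)/2) = (-2.5000, 4.5000)

Perpendicular bisector through (-2.5000, 4.5000)


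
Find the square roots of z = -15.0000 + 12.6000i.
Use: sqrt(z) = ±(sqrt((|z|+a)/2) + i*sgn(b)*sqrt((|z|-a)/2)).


|z| = sqrt(225+158.76) = 19.5898
sqrt((|z|+a)/2) = sqrt((19.5898+(-15))/2) = sqrt(2.2949) = 1.5149
sqrt((|z|-a)/2) = sqrt((19.5898-(-15))/2) = sqrt(17.2949) = 4.1587

±(1.5149 + 4.1587i) i.e. 1.5149 + 4.1587i and -1.5149 - 4.1587i


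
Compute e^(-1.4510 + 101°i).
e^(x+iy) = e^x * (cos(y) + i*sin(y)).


e^-1.4510 = 0.2343
cos(101°) = -0.1908
sin(101°) = 0.9816
Real = 0.2343*(-0.1908) = -0.0447
Imag = 0.2343*0.9816 = 0.2300

-0.0447 + 0.2300i


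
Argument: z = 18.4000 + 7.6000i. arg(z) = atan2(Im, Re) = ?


Re = 18.4, Im = 7.6
arg = atan2(7.6, 18.4) = 22.4428 degrees

arg(z) = 22.4428 degrees


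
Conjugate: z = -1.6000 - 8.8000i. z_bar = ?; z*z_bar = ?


z_bar = -1.6000 + 8.8000i
z*z_bar = (-1.6)^2 + (-8.8)^2 = 2.56 + 77.44 = 80

z_bar = -1.6000 + 8.8000i, z*z_bar = 80


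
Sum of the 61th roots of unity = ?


The sum of all 61th roots of unity is 0.
Geometric series: (1 - w^61)/(1 - w) = (1-1)/(1-w) = 0 since w^61 = 1, w ≠ 1.
Alternatively: coefficient of z^60 in z^61 - 1 is 0.

0


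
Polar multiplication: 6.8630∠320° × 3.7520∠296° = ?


r = 6.8630 * 3.7520 = 25.7500
theta = 320° + 296° = 616° = 256° (mod 360)

25.7500 cis(256°)


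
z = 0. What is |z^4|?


|z| = sqrt(0+0) = sqrt(0) = 0
|z^4| = |z|^4 = 0^4 = 0

|z^4| = 0


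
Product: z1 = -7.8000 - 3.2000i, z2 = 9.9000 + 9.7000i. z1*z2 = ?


Real = -7.8*9.9 - (-3.2)*9.7 = -77.22 - (-31.04) = -46.18
Imag = -7.8*9.7 + 9.9*(-3.2) = -75.66 - (31.68) = -107.34

-46.1800 - 107.3400i


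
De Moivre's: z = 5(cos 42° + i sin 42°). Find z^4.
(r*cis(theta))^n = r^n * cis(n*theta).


r^4 = 5^4 = 625
n*theta = 4*42° = 168° = 168° (mod 360)
a = 625*cos(168°) = -611.3423
b = 625*sin(168°) = 129.9448

625 cis(168°) = -611.3423 + 129.9448i


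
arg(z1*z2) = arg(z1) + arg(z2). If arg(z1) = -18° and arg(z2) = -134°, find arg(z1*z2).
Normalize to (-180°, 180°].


arg(z1*z2) = -18° - 134° = -152°
Normalized to (-180°, 180°]: -152°

-152°


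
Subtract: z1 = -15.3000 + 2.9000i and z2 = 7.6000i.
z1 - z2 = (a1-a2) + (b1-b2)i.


Real: -15.3 - 0 = -15.3
Imag: 2.9 - 7.6 = -4.7

-15.3000 - 4.7000i


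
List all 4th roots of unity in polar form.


The 4th roots of unity are cis(360k/4°) for k=0..3
Angle step = 360/4 = 90°
Primitive root: cis(90°)
Primitive root = 0 + 1.0000i

4 roots at angles: 0°, 90°, 180°, 270°


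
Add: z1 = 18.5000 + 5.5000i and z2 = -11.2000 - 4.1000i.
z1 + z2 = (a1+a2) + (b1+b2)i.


Real: 18.5 - 11.2 = 7.3
Imag: 5.5 - 4.1 = 1.4

7.3000 + 1.4000i


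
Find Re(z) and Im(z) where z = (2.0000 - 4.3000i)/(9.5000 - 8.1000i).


Multiply by conjugate: (2.0000 - 4.3000i)(9.5000 + 8.1000i) / (9.5^2 + (-8.1)^2)
Numerator real = 2*9.5 - (4.3)*(-8.1) = 53.83
Numerator imag = -4.3*9.5 - 2*(-8.1) = -24.65
Denominator = 155.86
Re(z) = 53.83/155.86 = 0.3454
Im(z) = -24.65/155.86 = -0.1582

Re(z) = 0.3454, Im(z) = -0.1582


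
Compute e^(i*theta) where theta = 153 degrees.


cos(153°) = -0.8910
sin(153°) = 0.4540

e^(i*153°) = -0.8910 + 0.4540i


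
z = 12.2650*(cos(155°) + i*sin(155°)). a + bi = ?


a = 12.2650*cos(155°) = 12.2650*(-0.90631) = -11.1159
b = 12.2650*sin(155°) = 12.2650*0.42262 = 5.1834

-11.1159 + 5.1834i


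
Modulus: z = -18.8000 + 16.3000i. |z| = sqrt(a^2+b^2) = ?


|z| = sqrt((-18.8)^2 + 16.3^2) = sqrt(353.44 + 265.69) = sqrt(619.13) = 24.8823

|z| = 24.8823


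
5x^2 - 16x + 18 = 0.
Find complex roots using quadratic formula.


disc = (-16)^2 - 4*5*18 = 256 - 360 = -104
sqrt(|disc|) = sqrt(104) = 10.1980
Real part = 16/(2*5) = 1.6000
Imag part = 10.1980/(2*5) = 1.0198

1.6000 ± 1.0198i


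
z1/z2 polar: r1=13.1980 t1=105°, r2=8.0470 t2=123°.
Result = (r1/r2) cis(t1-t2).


r = 13.1980 / 8.0470 = 1.6401
theta = 105° - 123° = -18° = 342° (mod 360)

1.6401 cis(342°)


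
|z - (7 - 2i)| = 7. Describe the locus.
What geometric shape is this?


|z - z0| = r is a circle with center z0 and radius r.
Center = (7, -2), radius = 7

Circle with center (7, -2) and radius 7


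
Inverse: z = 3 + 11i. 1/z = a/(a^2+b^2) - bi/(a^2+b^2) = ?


|z|^2 = 9+121 = 130
1/z = (3 - 11i)/130

1/z = 0.0231 - 0.0846i


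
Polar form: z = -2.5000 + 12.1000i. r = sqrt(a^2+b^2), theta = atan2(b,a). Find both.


r = sqrt(6.25+146.41) = sqrt(152.66) = 12.3556
theta = atan2(12.1, -2.5) = 101.6737 degrees

r = 12.3556, theta = 101.6737 degrees


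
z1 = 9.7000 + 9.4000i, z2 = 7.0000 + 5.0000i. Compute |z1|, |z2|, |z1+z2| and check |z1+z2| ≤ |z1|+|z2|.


|z1| = sqrt(9.7^2 + 9.4^2) = sqrt(182.45) = 13.5074
|z2| = sqrt(7^2 + 5^2) = sqrt(74) = 8.6023
z1+z2 = 16.7000 + 14.4000i
|z1+z2| = sqrt(486.25) = 22.0511
|z1|+|z2| = 13.5074 + 8.6023 = 22.1097

|z1+z2| = 22.0511 ≤ |z1|+|z2| = 22.1097 (verified)


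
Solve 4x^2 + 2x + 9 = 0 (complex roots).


disc = 2^2 - 4*4*9 = 4 - 144 = -140
sqrt(|disc|) = sqrt(140) = 11.8322
Real part = -2/(2*4) = -0.2500
Imag part = 11.8322/(2*4) = 1.4790

-0.2500 ± 1.4790i


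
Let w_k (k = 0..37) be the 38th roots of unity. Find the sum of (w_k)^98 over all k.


The roots are w_k = w^k with w = e^(2*pi*i/38), and (w^k)^98 = (w^98)^k.
So S = 1 + u + u^2 + ... + u^(37) with u = w^98.
98 = 2*38 + 22, so 98 is not a multiple of 38: u = (w^38)^2 * w^22 = w^22 ≠ 1 (w is a primitive 38th root), while u^38 = (w^38)^98 = 1.
Geometric series: S = (1 - u^38)/(1 - u) = (1 - 1)/(1 - u) = 0

S = 0


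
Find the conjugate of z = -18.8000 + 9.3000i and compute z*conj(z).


z_bar = -18.8000 - 9.3000i
z*z_bar = (-18.8)^2 + 9.3^2 = 353.44 + 86.49 = 439.93

z_bar = -18.8000 - 9.3000i, z*z_bar = 439.93


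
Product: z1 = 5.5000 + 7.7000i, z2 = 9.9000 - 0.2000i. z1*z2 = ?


Real = 5.5*9.9 - 7.7*(-0.2) = 54.45 - (-1.54) = 55.99
Imag = 5.5*(-0.2) + 9.9*7.7 = -1.1 + 76.23 = 75.13

55.9900 + 75.1300i


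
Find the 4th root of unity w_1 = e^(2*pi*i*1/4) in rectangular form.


Angle = 360*1/4 = 90°
a = cos(90°) = 0
b = sin(90°) = 1.0000

0 + 1.0000i


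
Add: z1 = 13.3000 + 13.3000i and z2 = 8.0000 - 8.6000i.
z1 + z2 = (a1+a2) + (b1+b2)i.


Real: 13.3 + 8 = 21.3
Imag: 13.3 - 8.6 = 4.7

21.3000 + 4.7000i


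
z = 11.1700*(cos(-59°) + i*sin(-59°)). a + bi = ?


a = 11.1700*cos(-59°) = 11.1700*0.51504 = 5.7530
b = 11.1700*sin(-59°) = 11.1700*(-0.85717) = -9.5746

5.7530 - 9.5746i


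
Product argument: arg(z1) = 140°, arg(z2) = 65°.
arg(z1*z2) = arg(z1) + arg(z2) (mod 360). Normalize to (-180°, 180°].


arg(z1*z2) = 140° + 65° = 205°
Normalized to (-180°, 180°]: -155°

-155°


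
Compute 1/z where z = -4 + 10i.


|z|^2 = 16+100 = 116
1/z = (-4 - 10i)/116

1/z = -0.0345 - 0.0862i


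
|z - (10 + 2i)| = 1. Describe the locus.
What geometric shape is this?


|z - z0| = r is a circle with center z0 and radius r.
Center = (10, 2), radius = 1

Circle with center (10, 2) and radius 1


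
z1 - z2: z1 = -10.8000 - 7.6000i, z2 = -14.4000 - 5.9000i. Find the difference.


Real: -10.8 + 14.4 = 3.6
Imag: -7.6 + 5.9 = -1.7

3.6000 - 1.7000i


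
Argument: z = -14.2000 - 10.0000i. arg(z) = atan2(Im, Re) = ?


Re = -14.2, Im = -10
arg = atan2(-10, -14.2) = -144.8458 degrees

arg(z) = -144.8458 degrees


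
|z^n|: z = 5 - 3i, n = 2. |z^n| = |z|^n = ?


|z| = sqrt(25+9) = sqrt(34) = 5.8310
|z^2| = |z|^2 = (sqrt(34))^2 = 34

|z^2| = 34


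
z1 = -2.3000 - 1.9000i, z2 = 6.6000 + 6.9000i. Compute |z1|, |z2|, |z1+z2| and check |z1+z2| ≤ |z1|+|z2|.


|z1| = sqrt((-2.3)^2 + (-1.9)^2) = sqrt(8.9) = 2.9833
|z2| = sqrt(6.6^2 + 6.9^2) = sqrt(91.17) = 9.5483
z1+z2 = 4.3000 + 5.0000i
|z1+z2| = sqrt(43.49) = 6.5947
|z1|+|z2| = 2.9833 + 9.5483 = 12.5316

|z1+z2| = 6.5947 ≤ |z1|+|z2| = 12.5316 (verified)


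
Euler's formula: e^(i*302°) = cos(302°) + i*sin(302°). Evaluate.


cos(302°) = 0.5299
sin(302°) = -0.8480

e^(i*302°) = 0.5299 - 0.8480i


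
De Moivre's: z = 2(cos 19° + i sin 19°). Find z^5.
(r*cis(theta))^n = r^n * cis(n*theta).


r^5 = 2^5 = 32
n*theta = 5*19° = 95° = 95° (mod 360)
a = 32*cos(95°) = -2.7890
b = 32*sin(95°) = 31.8782

32 cis(95°) = -2.7890 + 31.8782i


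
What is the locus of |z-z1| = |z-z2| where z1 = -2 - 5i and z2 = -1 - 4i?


Equal distances means the locus is the perpendicular bisector of z1 and z2.
Midpoint = ((-2+(-1))/2, (-5+(-4))/2) = (-1.5000, -4.5000)

Perpendicular bisector through (-1.5000, -4.5000)


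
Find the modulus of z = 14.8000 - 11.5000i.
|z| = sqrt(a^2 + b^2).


|z| = sqrt(14.8^2 + (-11.5)^2) = sqrt(219.04 + 132.25) = sqrt(351.29) = 18.7427

|z| = 18.7427


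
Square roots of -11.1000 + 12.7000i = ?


|z| = sqrt(123.21+161.29) = 16.8671
sqrt((|z|+a)/2) = sqrt((16.8671+(-11.1))/2) = sqrt(2.8836) = 1.6981
sqrt((|z|-a)/2) = sqrt((16.8671-(-11.1))/2) = sqrt(13.9836) = 3.7395

±(1.6981 + 3.7395i) i.e. 1.6981 + 3.7395i and -1.6981 - 3.7395i


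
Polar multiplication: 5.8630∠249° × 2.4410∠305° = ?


r = 5.8630 * 2.4410 = 14.3116
theta = 249° + 305° = 554° = 194° (mod 360)

14.3116 cis(194°)


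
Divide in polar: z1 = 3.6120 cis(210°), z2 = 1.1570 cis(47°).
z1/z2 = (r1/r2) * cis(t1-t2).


r = 3.6120 / 1.1570 = 3.1219
theta = 210° - 47° = 163° = 163° (mod 360)

3.1219 cis(163°)


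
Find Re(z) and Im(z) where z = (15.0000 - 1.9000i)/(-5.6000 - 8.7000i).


Multiply by conjugate: (15.0000 - 1.9000i)(-5.6000 + 8.7000i) / ((-5.6)^2 + (-8.7)^2)
Numerator real = 15*(-5.6) - (1.9)*(-8.7) = -67.47
Numerator imag = -1.9*(-5.6) - 15*(-8.7) = 141.14
Denominator = 107.05
Re(z) = -67.47/107.05 = -0.6303
Im(z) = 141.14/107.05 = 1.3184

Re(z) = -0.6303, Im(z) = 1.3184


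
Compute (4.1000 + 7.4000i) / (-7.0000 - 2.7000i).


Conjugate of z2 = -7.0000 + 2.7000i
Numerator: (4.1000 + 7.4000i)(-7.0000 + 2.7000i) = -48.6800 - 40.7300i
Denominator: (-7)^2 + (-2.7)^2 = 56.29
Result = (-48.6800 - 40.7300i)/56.29

-0.8648 - 0.7236i


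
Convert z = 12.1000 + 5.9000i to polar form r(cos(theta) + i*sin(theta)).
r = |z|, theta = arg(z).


r = sqrt(146.41+34.81) = sqrt(181.22) = 13.4618
theta = atan2(5.9, 12.1) = 25.9940 degrees

r = 13.4618, theta = 25.9940 degrees


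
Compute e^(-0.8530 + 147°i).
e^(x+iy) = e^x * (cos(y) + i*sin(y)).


e^-0.8530 = 0.4261
cos(147°) = -0.8387
sin(147°) = 0.5446
Real = 0.4261*(-0.8387) = -0.3574
Imag = 0.4261*0.5446 = 0.2321

-0.3574 + 0.2321i


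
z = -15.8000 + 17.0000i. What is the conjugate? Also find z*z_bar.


z_bar = -15.8000 - 17.0000i
z*z_bar = (-15.8)^2 + 17^2 = 249.64 + 289 = 538.64

z_bar = -15.8000 - 17.0000i, z*z_bar = 538.64


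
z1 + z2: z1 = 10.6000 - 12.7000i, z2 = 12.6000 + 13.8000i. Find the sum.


Real: 10.6 + 12.6 = 23.2
Imag: -12.7 + 13.8 = 1.1

23.2000 + 1.1000i


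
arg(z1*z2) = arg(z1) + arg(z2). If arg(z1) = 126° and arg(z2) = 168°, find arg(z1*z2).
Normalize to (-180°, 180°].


arg(z1*z2) = 126° + 168° = 294°
Normalized to (-180°, 180°]: -66°

-66°


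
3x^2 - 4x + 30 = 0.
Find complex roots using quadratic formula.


disc = (-4)^2 - 4*3*30 = 16 - 360 = -344
sqrt(|disc|) = sqrt(344) = 18.5472
Real part = 4/(2*3) = 0.6667
Imag part = 18.5472/(2*3) = 3.0912

0.6667 ± 3.0912i


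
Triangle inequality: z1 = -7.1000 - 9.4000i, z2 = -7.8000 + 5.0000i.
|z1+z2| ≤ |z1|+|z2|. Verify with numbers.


|z1| = sqrt((-7.1)^2 + (-9.4)^2) = sqrt(138.77) = 11.7801
|z2| = sqrt((-7.8)^2 + 5^2) = sqrt(85.84) = 9.2650
z1+z2 = -14.9000 - 4.4000i
|z1+z2| = sqrt(241.37) = 15.5361
|z1|+|z2| = 11.7801 + 9.2650 = 21.0451

|z1+z2| = 15.5361 ≤ |z1|+|z2| = 21.0451 (verified)


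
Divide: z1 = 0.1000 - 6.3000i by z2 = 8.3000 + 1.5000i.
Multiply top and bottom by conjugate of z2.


Conjugate of z2 = 8.3000 - 1.5000i
Numerator: (0.1000 - 6.3000i)(8.3000 - 1.5000i) = -8.6200 - 52.4400i
Denominator: 8.3^2 + 1.5^2 = 71.14
Result = (-8.6200 - 52.4400i)/71.14

-0.1212 - 0.7371i


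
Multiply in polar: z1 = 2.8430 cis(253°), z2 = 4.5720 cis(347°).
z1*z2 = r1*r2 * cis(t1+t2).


r = 2.8430 * 4.5720 = 12.9982
theta = 253° + 347° = 600° = 240° (mod 360)

12.9982 cis(240°)


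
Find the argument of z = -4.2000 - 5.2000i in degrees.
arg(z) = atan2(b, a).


Re = -4.2, Im = -5.2
arg = atan2(-5.2, -4.2) = -128.9275 degrees

arg(z) = -128.9275 degrees


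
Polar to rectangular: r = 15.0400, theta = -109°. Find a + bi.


a = 15.0400*cos(-109°) = 15.0400*(-0.325568) = -4.8965
b = 15.0400*sin(-109°) = 15.0400*(-0.94552) = -14.2206

-4.8965 - 14.2206i


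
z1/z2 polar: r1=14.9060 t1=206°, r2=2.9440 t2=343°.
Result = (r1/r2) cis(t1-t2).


r = 14.9060 / 2.9440 = 5.0632
theta = 206° - 343° = -137° = 223° (mod 360)

5.0632 cis(223°)


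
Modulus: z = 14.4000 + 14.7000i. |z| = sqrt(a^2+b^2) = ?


|z| = sqrt(14.4^2 + 14.7^2) = sqrt(207.36 + 216.09) = sqrt(423.45) = 20.5779

|z| = 20.5779


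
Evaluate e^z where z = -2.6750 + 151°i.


e^-2.6750 = 0.0689
cos(151°) = -0.8746
sin(151°) = 0.4848
Real = 0.0689*(-0.8746) = -0.0603
Imag = 0.0689*0.4848 = 0.0334

-0.0603 + 0.0334i


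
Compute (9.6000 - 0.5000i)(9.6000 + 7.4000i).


Real = 9.6*9.6 - (-0.5)*7.4 = 92.16 - (-3.7) = 95.86
Imag = 9.6*7.4 + 9.6*(-0.5) = 71.04 - (4.8) = 66.24

95.8600 + 66.2400i


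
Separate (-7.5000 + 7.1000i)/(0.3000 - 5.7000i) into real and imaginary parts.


Multiply by conjugate: (-7.5000 + 7.1000i)(0.3000 + 5.7000i) / (0.3^2 + (-5.7)^2)
Numerator real = -7.5*0.3 + 7.1*(-5.7) = -42.72
Numerator imag = 7.1*0.3 - (-7.5)*(-5.7) = -40.62
Denominator = 32.58
Re(z) = -42.72/32.58 = -1.3112
Im(z) = -40.62/32.58 = -1.2468

Re(z) = -1.3112, Im(z) = -1.2468


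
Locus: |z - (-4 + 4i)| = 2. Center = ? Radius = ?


|z - z0| = r is a circle with center z0 and radius r.
Center = (-4, 4), radius = 2

Circle with center (-4, 4) and radius 2


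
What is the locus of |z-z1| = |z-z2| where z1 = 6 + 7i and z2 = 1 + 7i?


Equal distances means the locus is the perpendicular bisector of z1 and z2.
Midpoint = ((6+1)/2, (7+7)/2) = (3.5000, 7.0000)

Perpendicular bisector through (3.5000, 7.0000)


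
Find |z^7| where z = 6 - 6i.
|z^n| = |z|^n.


|z| = sqrt(36+36) = sqrt(72) = 8.4853
|z^7| = |z|^7 = (sqrt(72))^7 = 72^3 * sqrt(72) = 373248*sqrt(72)

|z^7| = 373248*sqrt(72) ≈ 3167114.3024


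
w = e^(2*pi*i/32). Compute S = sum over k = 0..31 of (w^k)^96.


The roots are w_k = w^k with w = e^(2*pi*i/32), and (w^k)^96 = (w^96)^k.
So S = 1 + u + u^2 + ... + u^(31) with u = w^96.
96 = 3*32 + 0, so 96 is a multiple of 32 and u = (w^32)^3 = 1.
Every one of the 32 terms equals 1: S = 32

S = 32


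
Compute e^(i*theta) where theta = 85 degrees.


cos(85°) = 0.0872
sin(85°) = 0.9962

e^(i*85°) = 0.0872 + 0.9962i


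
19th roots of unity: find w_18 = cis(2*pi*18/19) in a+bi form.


Angle = 360*18/19 = 341.0526°
a = cos(341.0526°) = 0.9458
b = sin(341.0526°) = -0.3247

0.9458 - 0.3247i


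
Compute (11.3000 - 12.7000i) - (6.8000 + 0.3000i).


Real: 11.3 - 6.8 = 4.5
Imag: -12.7 - 0.3 = -13

4.5000 - 13.0000i


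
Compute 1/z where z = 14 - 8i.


|z|^2 = 196+64 = 260
1/z = (14 + 8i)/260

1/z = 0.0538 + 0.0308i


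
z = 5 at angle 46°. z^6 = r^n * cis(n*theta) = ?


r^6 = 5^6 = 15625
n*theta = 6*46° = 276° = 276° (mod 360)
a = 15625*cos(276°) = 1633.2572
b = 15625*sin(276°) = -15539.4046

15625 cis(276°) = 1633.2572 - 15539.4046i


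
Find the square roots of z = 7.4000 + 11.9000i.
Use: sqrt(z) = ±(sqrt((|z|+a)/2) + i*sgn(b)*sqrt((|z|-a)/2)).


|z| = sqrt(54.76+141.61) = 14.0132
sqrt((|z|+a)/2) = sqrt((14.0132+7.4)/2) = sqrt(10.7066) = 3.2721
sqrt((|z|-a)/2) = sqrt((14.0132-7.4)/2) = sqrt(3.3066) = 1.8184

±(3.2721 + 1.8184i) i.e. 3.2721 + 1.8184i and -3.2721 - 1.8184i


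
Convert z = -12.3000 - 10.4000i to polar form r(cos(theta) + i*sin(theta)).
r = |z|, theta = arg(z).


r = sqrt(151.29+108.16) = sqrt(259.45) = 16.1075
theta = atan2(-10.4, -12.3) = -139.7845 degrees

r = 16.1075, theta = -139.7845 degrees


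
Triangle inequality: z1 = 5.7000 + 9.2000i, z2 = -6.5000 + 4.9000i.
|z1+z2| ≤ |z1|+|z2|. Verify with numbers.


|z1| = sqrt(5.7^2 + 9.2^2) = sqrt(117.13) = 10.8227
|z2| = sqrt((-6.5)^2 + 4.9^2) = sqrt(66.26) = 8.1400
z1+z2 = -0.8000 + 14.1000i
|z1+z2| = sqrt(199.45) = 14.1227
|z1|+|z2| = 10.8227 + 8.1400 = 18.9627

|z1+z2| = 14.1227 ≤ |z1|+|z2| = 18.9627 (verified)


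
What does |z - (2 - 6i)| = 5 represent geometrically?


|z - z0| = r is a circle with center z0 and radius r.
Center = (2, -6), radius = 5

Circle with center (2, -6) and radius 5


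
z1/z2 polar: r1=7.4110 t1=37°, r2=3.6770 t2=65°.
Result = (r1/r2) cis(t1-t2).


r = 7.4110 / 3.6770 = 2.0155
theta = 37° - 65° = -28° = 332° (mod 360)

2.0155 cis(332°)


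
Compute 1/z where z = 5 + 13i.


|z|^2 = 25+169 = 194
1/z = (5 - 13i)/194

1/z = 0.0258 - 0.0670i


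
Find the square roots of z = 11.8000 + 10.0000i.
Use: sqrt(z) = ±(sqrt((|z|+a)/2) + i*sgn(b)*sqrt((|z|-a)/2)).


|z| = sqrt(139.24+100) = 15.4674
sqrt((|z|+a)/2) = sqrt((15.4674+11.8)/2) = sqrt(13.6337) = 3.6924
sqrt((|z|-a)/2) = sqrt((15.4674-11.8)/2) = sqrt(1.8337) = 1.3541

±(3.6924 + 1.3541i) i.e. 3.6924 + 1.3541i and -3.6924 - 1.3541i


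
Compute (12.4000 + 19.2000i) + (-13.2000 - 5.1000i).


Real: 12.4 - 13.2 = -0.8
Imag: 19.2 - 5.1 = 14.1

-0.8000 + 14.1000i


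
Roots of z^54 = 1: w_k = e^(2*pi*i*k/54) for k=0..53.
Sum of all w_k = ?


The sum of all 54th roots of unity is 0.
Geometric series: (1 - w^54)/(1 - w) = (1-1)/(1-w) = 0 since w^54 = 1, w ≠ 1.
Alternatively: coefficient of z^53 in z^54 - 1 is 0.

0


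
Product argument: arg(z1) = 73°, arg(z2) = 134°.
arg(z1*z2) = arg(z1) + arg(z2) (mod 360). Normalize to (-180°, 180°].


arg(z1*z2) = 73° + 134° = 207°
Normalized to (-180°, 180°]: -153°

-153°


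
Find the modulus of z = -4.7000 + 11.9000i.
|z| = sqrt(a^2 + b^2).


|z| = sqrt((-4.7)^2 + 11.9^2) = sqrt(22.09 + 141.61) = sqrt(163.7) = 12.7945

|z| = 12.7945


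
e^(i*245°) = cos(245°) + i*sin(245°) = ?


cos(245°) = -0.4226
sin(245°) = -0.9063

e^(i*245°) = -0.4226 - 0.9063i


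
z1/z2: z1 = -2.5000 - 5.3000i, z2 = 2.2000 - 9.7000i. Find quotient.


Conjugate of z2 = 2.2000 + 9.7000i
Numerator: (-2.5000 - 5.3000i)(2.2000 + 9.7000i) = 45.9100 - 35.9100i
Denominator: 2.2^2 + (-9.7)^2 = 98.93
Result = (45.9100 - 35.9100i)/98.93

0.4641 - 0.3630i


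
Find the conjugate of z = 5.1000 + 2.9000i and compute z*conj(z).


z_bar = 5.1000 - 2.9000i
z*z_bar = 5.1^2 + 2.9^2 = 26.01 + 8.41 = 34.42

z_bar = 5.1000 - 2.9000i, z*z_bar = 34.42


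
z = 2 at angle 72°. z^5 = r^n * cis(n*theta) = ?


r^5 = 2^5 = 32
n*theta = 5*72° = 360° = 0° (mod 360)
a = 32*cos(0°) = 32.0000
b = 32*sin(0°) = 0

32 cis(0°) = 32.0000 + 0i


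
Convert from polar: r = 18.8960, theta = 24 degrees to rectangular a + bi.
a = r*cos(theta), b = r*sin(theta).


a = 18.8960*cos(24°) = 18.8960*0.91355 = 17.2624
b = 18.8960*sin(24°) = 18.8960*0.406737 = 7.6857

17.2624 + 7.6857i


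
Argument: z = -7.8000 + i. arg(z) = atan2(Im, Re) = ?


Re = -7.8, Im = 1
arg = atan2(1, -7.8) = 172.6942 degrees

arg(z) = 172.6942 degrees


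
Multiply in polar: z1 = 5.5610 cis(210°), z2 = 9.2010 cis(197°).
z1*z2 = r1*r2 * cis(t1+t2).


r = 5.5610 * 9.2010 = 51.1668
theta = 210° + 197° = 407° = 47° (mod 360)

51.1668 cis(47°)


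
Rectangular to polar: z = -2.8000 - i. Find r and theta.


r = sqrt(7.84+1) = sqrt(8.84) = 2.9732
theta = atan2(-1, -2.8) = -160.3462 degrees

r = 2.9732, theta = -160.3462 degrees


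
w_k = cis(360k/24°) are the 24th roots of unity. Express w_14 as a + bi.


Angle = 360*14/24 = 210°
a = cos(210°) = -0.8660
b = sin(210°) = -0.5000

-0.8660 - 0.5000i


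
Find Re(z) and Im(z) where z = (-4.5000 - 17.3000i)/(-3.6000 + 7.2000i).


Multiply by conjugate: (-4.5000 - 17.3000i)(-3.6000 - 7.2000i) / ((-3.6)^2 + 7.2^2)
Numerator real = -4.5*(-3.6) - (17.3)*7.2 = -108.36
Numerator imag = -17.3*(-3.6) - (-4.5)*7.2 = 94.68
Denominator = 64.8
Re(z) = -108.36/64.8 = -1.6722
Im(z) = 94.68/64.8 = 1.4611

Re(z) = -1.6722, Im(z) = 1.4611


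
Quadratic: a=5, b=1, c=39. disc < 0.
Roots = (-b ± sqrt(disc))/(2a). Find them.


disc = 1^2 - 4*5*39 = 1 - 780 = -779
sqrt(|disc|) = sqrt(779) = 27.9106
Real part = -1/(2*5) = -0.1000
Imag part = 27.9106/(2*5) = 2.7911

-0.1000 ± 2.7911i


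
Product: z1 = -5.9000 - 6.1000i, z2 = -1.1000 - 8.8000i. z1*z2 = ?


Real = -5.9*(-1.1) - (-6.1)*(-8.8) = 6.49 - 53.68 = -47.19
Imag = -5.9*(-8.8) - (1.1)*(-6.1) = 51.92 + 6.71 = 58.63

-47.1900 + 58.6300i


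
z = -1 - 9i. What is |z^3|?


|z| = sqrt(1+81) = sqrt(82) = 9.0554
|z^3| = |z|^3 = (sqrt(82))^3 = 82*sqrt(82)

|z^3| = 82*sqrt(82) ≈ 742.5416


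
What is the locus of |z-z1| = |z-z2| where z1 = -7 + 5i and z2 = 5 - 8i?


Equal distances means the locus is the perpendicular bisector of z1 and z2.
Midpoint = ((-7+5)/2, (5+(-8))/2) = (-1.0000, -1.5000)

Perpendicular bisector through (-1.0000, -1.5000)


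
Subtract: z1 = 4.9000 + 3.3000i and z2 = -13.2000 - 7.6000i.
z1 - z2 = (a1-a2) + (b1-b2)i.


Real: 4.9 + 13.2 = 18.1
Imag: 3.3 + 7.6 = 10.9

18.1000 + 10.9000i


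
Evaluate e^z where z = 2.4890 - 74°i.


e^2.4890 = 12.04922
cos(-74°) = 0.27564
sin(-74°) = -0.961262
Real = 12.04922*0.27564 = 3.3212
Imag = 12.04922*(-0.961262) = -11.5825

3.3212 - 11.5825i


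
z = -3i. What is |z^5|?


|z| = sqrt(0+9) = sqrt(9) = 3
|z^5| = |z|^5 = 3^5 = 243

|z^5| = 243


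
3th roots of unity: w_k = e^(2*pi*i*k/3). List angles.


The 3th roots of unity are cis(360k/3°) for k=0..2
Angle step = 360/3 = 120°
Primitive root: cis(120°)
Primitive root = -0.5000 + 0.8660i

3 roots at angles: 0°, 120°, 240°


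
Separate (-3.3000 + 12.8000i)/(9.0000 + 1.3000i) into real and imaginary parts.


Multiply by conjugate: (-3.3000 + 12.8000i)(9.0000 - 1.3000i) / (9^2 + 1.3^2)
Numerator real = -3.3*9 + 12.8*1.3 = -13.06
Numerator imag = 12.8*9 - (-3.3)*1.3 = 119.49
Denominator = 82.69
Re(z) = -13.06/82.69 = -0.1579
Im(z) = 119.49/82.69 = 1.4450

Re(z) = -0.1579, Im(z) = 1.4450


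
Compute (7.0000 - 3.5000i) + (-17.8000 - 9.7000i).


Real: 7 - 17.8 = -10.8
Imag: -3.5 - 9.7 = -13.2

-10.8000 - 13.2000i


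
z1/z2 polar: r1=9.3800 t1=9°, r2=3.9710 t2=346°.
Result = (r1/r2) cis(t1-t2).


r = 9.3800 / 3.9710 = 2.3621
theta = 9° - 346° = -337° = 23° (mod 360)

2.3621 cis(23°)


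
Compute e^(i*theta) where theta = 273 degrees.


cos(273°) = 0.0523
sin(273°) = -0.9986

e^(i*273°) = 0.0523 - 0.9986i


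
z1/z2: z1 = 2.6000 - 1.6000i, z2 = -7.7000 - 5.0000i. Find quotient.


Conjugate of z2 = -7.7000 + 5.0000i
Numerator: (2.6000 - 1.6000i)(-7.7000 + 5.0000i) = -12.0200 + 25.3200i
Denominator: (-7.7)^2 + (-5)^2 = 84.29
Result = (-12.0200 + 25.3200i)/84.29

-0.1426 + 0.3004i


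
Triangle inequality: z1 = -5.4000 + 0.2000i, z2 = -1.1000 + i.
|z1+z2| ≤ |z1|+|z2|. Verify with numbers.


|z1| = sqrt((-5.4)^2 + 0.2^2) = sqrt(29.2) = 5.4037
|z2| = sqrt((-1.1)^2 + 1^2) = sqrt(2.21) = 1.4866
z1+z2 = -6.5000 + 1.2000i
|z1+z2| = sqrt(43.69) = 6.6098
|z1|+|z2| = 5.4037 + 1.4866 = 6.8903

|z1+z2| = 6.6098 ≤ |z1|+|z2| = 6.8903 (verified)


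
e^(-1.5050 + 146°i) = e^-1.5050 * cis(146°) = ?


e^-1.5050 = 0.22202
cos(146°) = -0.829
sin(146°) = 0.5592
Real = 0.22202*(-0.829) = -0.1841
Imag = 0.22202*0.5592 = 0.1242

-0.1841 + 0.1242i


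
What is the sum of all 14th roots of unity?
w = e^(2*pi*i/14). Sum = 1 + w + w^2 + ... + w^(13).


The sum of all 14th roots of unity is 0.
Geometric series: (1 - w^14)/(1 - w) = (1-1)/(1-w) = 0 since w^14 = 1, w ≠ 1.
Alternatively: coefficient of z^13 in z^14 - 1 is 0.

0


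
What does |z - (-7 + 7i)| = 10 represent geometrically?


|z - z0| = r is a circle with center z0 and radius r.
Center = (-7, 7), radius = 10

Circle with center (-7, 7) and radius 10


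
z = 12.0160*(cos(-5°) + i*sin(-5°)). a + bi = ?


a = 12.0160*cos(-5°) = 12.0160*0.9962 = 11.9703
b = 12.0160*sin(-5°) = 12.0160*(-0.08716) = -1.0473

11.9703 - 1.0473i


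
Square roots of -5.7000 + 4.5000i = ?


|z| = sqrt(32.49+20.25) = 7.2622
sqrt((|z|+a)/2) = sqrt((7.2622+(-5.7))/2) = sqrt(0.7811) = 0.8838
sqrt((|z|-a)/2) = sqrt((7.2622-(-5.7))/2) = sqrt(6.4811) = 2.5458

±(0.8838 + 2.5458i) i.e. 0.8838 + 2.5458i and -0.8838 - 2.5458i


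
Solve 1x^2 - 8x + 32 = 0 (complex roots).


disc = (-8)^2 - 4*1*32 = 64 - 128 = -64
sqrt(|disc|) = sqrt(64) = 8.0000
Real part = 8/(2*1) = 4.0000
Imag part = 8.0000/(2*1) = 4.0000

4.0000 ± 4.0000i


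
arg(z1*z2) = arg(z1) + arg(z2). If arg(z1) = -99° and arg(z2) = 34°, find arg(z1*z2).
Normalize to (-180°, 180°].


arg(z1*z2) = -99° + 34° = -65°
Normalized to (-180°, 180°]: -65°

-65°


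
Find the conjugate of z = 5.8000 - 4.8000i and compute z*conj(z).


z_bar = 5.8000 + 4.8000i
z*z_bar = 5.8^2 + (-4.8)^2 = 33.64 + 23.04 = 56.68

z_bar = 5.8000 + 4.8000i, z*z_bar = 56.68


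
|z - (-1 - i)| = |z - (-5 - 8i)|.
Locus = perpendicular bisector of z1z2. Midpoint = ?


Equal distances means the locus is the perpendicular bisector of z1 and z2.
Midpoint = ((-1+(-5))/2, (-1+(-8))/2) = (-3.0000, -4.5000)

Perpendicular bisector through (-3.0000, -4.5000)


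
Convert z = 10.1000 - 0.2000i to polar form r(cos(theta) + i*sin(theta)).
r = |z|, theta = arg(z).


r = sqrt(102.01+0.04) = sqrt(102.05) = 10.1020
theta = atan2(-0.2, 10.1) = -1.1344 degrees

r = 10.1020, theta = -1.1344 degrees


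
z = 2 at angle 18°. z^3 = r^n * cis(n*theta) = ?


r^3 = 2^3 = 8
n*theta = 3*18° = 54° = 54° (mod 360)
a = 8*cos(54°) = 4.7023
b = 8*sin(54°) = 6.4721

8 cis(54°) = 4.7023 + 6.4721i


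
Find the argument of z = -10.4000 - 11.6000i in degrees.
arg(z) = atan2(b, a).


Re = -10.4, Im = -11.6
arg = atan2(-11.6, -10.4) = -131.8779 degrees

arg(z) = -131.8779 degrees


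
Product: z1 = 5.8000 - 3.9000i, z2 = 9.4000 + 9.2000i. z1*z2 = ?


Real = 5.8*9.4 - (-3.9)*9.2 = 54.52 - (-35.88) = 90.4
Imag = 5.8*9.2 + 9.4*(-3.9) = 53.36 - (36.66) = 16.7

90.4000 + 16.7000i


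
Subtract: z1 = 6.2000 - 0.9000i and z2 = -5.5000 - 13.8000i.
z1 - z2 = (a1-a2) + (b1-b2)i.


Real: 6.2 + 5.5 = 11.7
Imag: -0.9 + 13.8 = 12.9

11.7000 + 12.9000i


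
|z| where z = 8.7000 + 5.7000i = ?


|z| = sqrt(8.7^2 + 5.7^2) = sqrt(75.69 + 32.49) = sqrt(108.18) = 10.4010

|z| = 10.4010


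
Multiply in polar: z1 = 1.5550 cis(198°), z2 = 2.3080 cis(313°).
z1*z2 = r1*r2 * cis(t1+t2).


r = 1.5550 * 2.3080 = 3.5889
theta = 198° + 313° = 511° = 151° (mod 360)

3.5889 cis(151°)


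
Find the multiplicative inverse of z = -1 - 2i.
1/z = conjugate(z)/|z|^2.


|z|^2 = 1+4 = 5
1/z = (-1 + 2i)/5

1/z = -0.2000 + 0.4000i


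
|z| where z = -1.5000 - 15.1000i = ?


|z| = sqrt((-1.5)^2 + (-15.1)^2) = sqrt(2.25 + 228.01) = sqrt(230.26) = 15.1743

|z| = 15.1743


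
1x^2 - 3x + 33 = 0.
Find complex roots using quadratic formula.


disc = (-3)^2 - 4*1*33 = 9 - 132 = -123
sqrt(|disc|) = sqrt(123) = 11.0905
Real part = 3/(2*1) = 1.5000
Imag part = 11.0905/(2*1) = 5.5453

1.5000 ± 5.5453i


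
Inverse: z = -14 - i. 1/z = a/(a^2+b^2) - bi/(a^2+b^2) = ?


|z|^2 = 196+1 = 197
1/z = (-14 + 1i)/197

1/z = -0.0711 + 0.0051i


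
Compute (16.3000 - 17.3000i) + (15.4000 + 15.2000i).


Real: 16.3 + 15.4 = 31.7
Imag: -17.3 + 15.2 = -2.1

31.7000 - 2.1000i


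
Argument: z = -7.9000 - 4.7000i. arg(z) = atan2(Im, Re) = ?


Re = -7.9, Im = -4.7
arg = atan2(-4.7, -7.9) = -149.2500 degrees

arg(z) = -149.2500 degrees


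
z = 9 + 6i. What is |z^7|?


|z| = sqrt(81+36) = sqrt(117) = 10.8167
|z^7| = |z|^7 = (sqrt(117))^7 = 117^3 * sqrt(117) = 1601613*sqrt(117)

|z^7| = 1601613*sqrt(117) ≈ 17324093.3848


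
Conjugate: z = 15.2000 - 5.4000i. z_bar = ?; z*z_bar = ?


z_bar = 15.2000 + 5.4000i
z*z_bar = 15.2^2 + (-5.4)^2 = 231.04 + 29.16 = 260.2

z_bar = 15.2000 + 5.4000i, z*z_bar = 260.2


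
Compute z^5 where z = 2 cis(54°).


r^5 = 2^5 = 32
n*theta = 5*54° = 270° = 270° (mod 360)
a = 32*cos(270°) = 0
b = 32*sin(270°) = -32.0000

32 cis(270°) = 0 - 32.0000i


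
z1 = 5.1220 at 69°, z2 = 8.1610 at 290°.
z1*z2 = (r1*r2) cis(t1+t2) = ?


r = 5.1220 * 8.1610 = 41.8006
theta = 69° + 290° = 359° = 359° (mod 360)

41.8006 cis(359°)


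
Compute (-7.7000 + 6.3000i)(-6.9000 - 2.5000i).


Real = -7.7*(-6.9) - 6.3*(-2.5) = 53.13 - (-15.75) = 68.88
Imag = -7.7*(-2.5) - (6.9)*6.3 = 19.25 - (43.47) = -24.22

68.8800 - 24.2200i


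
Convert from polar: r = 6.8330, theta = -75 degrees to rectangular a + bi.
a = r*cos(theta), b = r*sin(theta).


a = 6.8330*cos(-75°) = 6.8330*0.25882 = 1.7685
b = 6.8330*sin(-75°) = 6.8330*(-0.96593) = -6.6002

1.7685 - 6.6002i


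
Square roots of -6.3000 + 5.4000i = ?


|z| = sqrt(39.69+29.16) = 8.2976
sqrt((|z|+a)/2) = sqrt((8.2976+(-6.3))/2) = sqrt(0.9988) = 0.9994
sqrt((|z|-a)/2) = sqrt((8.2976-(-6.3))/2) = sqrt(7.2988) = 2.7016

±(0.9994 + 2.7016i) i.e. 0.9994 + 2.7016i and -0.9994 - 2.7016i


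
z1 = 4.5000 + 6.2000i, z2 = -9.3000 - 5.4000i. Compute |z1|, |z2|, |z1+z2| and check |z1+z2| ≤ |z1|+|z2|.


|z1| = sqrt(4.5^2 + 6.2^2) = sqrt(58.69) = 7.6609
|z2| = sqrt((-9.3)^2 + (-5.4)^2) = sqrt(115.65) = 10.7541
z1+z2 = -4.8000 + 0.8000i
|z1+z2| = sqrt(23.68) = 4.8662
|z1|+|z2| = 7.6609 + 10.7541 = 18.4150

|z1+z2| = 4.8662 ≤ |z1|+|z2| = 18.4150 (verified)


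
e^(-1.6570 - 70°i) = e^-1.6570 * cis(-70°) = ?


e^-1.6570 = 0.1907
cos(-70°) = 0.342
sin(-70°) = -0.9397
Real = 0.1907*0.342 = 0.0652
Imag = 0.1907*(-0.9397) = -0.1792

0.0652 - 0.1792i


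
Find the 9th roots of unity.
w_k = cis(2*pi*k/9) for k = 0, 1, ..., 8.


The 9th roots of unity are cis(360k/9°) for k=0..8
Angle step = 360/9 = 40°
Primitive root: cis(40°)
Primitive root = 0.7660 + 0.6428i

9 roots at angles: 0°, 40°, 80°, 120°, 160°, 200°, 240°, 280°, 320°


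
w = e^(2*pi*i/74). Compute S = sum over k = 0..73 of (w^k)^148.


The roots are w_k = w^k with w = e^(2*pi*i/74), and (w^k)^148 = (w^148)^k.
So S = 1 + u + u^2 + ... + u^(73) with u = w^148.
148 = 2*74 + 0, so 148 is a multiple of 74 and u = (w^74)^2 = 1.
Every one of the 74 terms equals 1: S = 74

S = 74


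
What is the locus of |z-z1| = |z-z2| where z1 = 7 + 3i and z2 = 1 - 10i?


Equal distances means the locus is the perpendicular bisector of z1 and z2.
Midpoint = ((7+1)/2, (3+(-10))/2) = (4.0000, -3.5000)

Perpendicular bisector through (4.0000, -3.5000)


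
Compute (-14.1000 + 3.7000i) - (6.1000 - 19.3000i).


Real: -14.1 - 6.1 = -20.2
Imag: 3.7 + 19.3 = 23

-20.2000 + 23.0000i


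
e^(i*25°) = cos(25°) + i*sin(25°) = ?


cos(25°) = 0.9063
sin(25°) = 0.4226

e^(i*25°) = 0.9063 + 0.4226i


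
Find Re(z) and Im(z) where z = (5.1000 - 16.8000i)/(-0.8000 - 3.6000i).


Multiply by conjugate: (5.1000 - 16.8000i)(-0.8000 + 3.6000i) / ((-0.8)^2 + (-3.6)^2)
Numerator real = 5.1*(-0.8) - (16.8)*(-3.6) = 56.4
Numerator imag = -16.8*(-0.8) - 5.1*(-3.6) = 31.8
Denominator = 13.6
Re(z) = 56.4/13.6 = 4.1471
Im(z) = 31.8/13.6 = 2.3382

Re(z) = 4.1471, Im(z) = 2.3382


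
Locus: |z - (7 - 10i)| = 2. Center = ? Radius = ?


|z - z0| = r is a circle with center z0 and radius r.
Center = (7, -10), radius = 2

Circle with center (7, -10) and radius 2


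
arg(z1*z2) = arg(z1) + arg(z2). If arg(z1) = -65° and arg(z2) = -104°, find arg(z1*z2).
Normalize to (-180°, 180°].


arg(z1*z2) = -65° - 104° = -169°
Normalized to (-180°, 180°]: -169°

-169°


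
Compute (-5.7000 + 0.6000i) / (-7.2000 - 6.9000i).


Conjugate of z2 = -7.2000 + 6.9000i
Numerator: (-5.7000 + 0.6000i)(-7.2000 + 6.9000i) = 36.9000 - 43.6500i
Denominator: (-7.2)^2 + (-6.9)^2 = 99.45
Result = (36.9000 - 43.6500i)/99.45

0.3710 - 0.4389i


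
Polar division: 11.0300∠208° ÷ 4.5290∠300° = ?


r = 11.0300 / 4.5290 = 2.4354
theta = 208° - 300° = -92° = 268° (mod 360)

2.4354 cis(268°)


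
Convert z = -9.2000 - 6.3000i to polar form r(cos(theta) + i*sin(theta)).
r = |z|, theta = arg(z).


r = sqrt(84.64+39.69) = sqrt(124.33) = 11.1503
theta = atan2(-6.3, -9.2) = -145.5973 degrees

r = 11.1503, theta = -145.5973 degrees


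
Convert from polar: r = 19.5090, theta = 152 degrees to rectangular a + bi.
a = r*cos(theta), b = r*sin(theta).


a = 19.5090*cos(152°) = 19.5090*(-0.882948) = -17.2254
b = 19.5090*sin(152°) = 19.5090*0.46947 = 9.1589

-17.2254 + 9.1589i


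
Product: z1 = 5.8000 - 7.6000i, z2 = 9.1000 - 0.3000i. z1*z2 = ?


Real = 5.8*9.1 - (-7.6)*(-0.3) = 52.78 - 2.28 = 50.5
Imag = 5.8*(-0.3) + 9.1*(-7.6) = -1.74 - (69.16) = -70.9

50.5000 - 70.9000i


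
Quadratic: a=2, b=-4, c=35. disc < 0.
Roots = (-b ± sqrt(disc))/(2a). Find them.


disc = (-4)^2 - 4*2*35 = 16 - 280 = -264
sqrt(|disc|) = sqrt(264) = 16.2481
Real part = 4/(2*2) = 1.0000
Imag part = 16.2481/(2*2) = 4.0620

1.0000 ± 4.0620i


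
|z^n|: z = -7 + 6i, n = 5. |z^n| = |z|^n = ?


|z| = sqrt(49+36) = sqrt(85) = 9.2195
|z^5| = |z|^5 = (sqrt(85))^5 = 85^2 * sqrt(85) = 7225*sqrt(85)

|z^5| = 7225*sqrt(85) ≈ 66611.2087


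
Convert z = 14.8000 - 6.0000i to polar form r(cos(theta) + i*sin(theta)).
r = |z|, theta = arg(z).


r = sqrt(219.04+36) = sqrt(255.04) = 15.9700
theta = atan2(-6, 14.8) = -22.0679 degrees

r = 15.9700, theta = -22.0679 degrees


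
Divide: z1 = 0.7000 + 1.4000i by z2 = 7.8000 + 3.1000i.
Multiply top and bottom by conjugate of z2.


Conjugate of z2 = 7.8000 - 3.1000i
Numerator: (0.7000 + 1.4000i)(7.8000 - 3.1000i) = 9.8000 + 8.7500i
Denominator: 7.8^2 + 3.1^2 = 70.45
Result = (9.8000 + 8.7500i)/70.45

0.1391 + 0.1242i


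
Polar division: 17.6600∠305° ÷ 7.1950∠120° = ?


r = 17.6600 / 7.1950 = 2.4545
theta = 305° - 120° = 185° = 185° (mod 360)

2.4545 cis(185°)


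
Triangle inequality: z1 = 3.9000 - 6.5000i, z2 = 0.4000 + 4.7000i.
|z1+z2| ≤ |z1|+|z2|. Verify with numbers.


|z1| = sqrt(3.9^2 + (-6.5)^2) = sqrt(57.46) = 7.5802
|z2| = sqrt(0.4^2 + 4.7^2) = sqrt(22.25) = 4.7170
z1+z2 = 4.3000 - 1.8000i
|z1+z2| = sqrt(21.73) = 4.6615
|z1|+|z2| = 7.5802 + 4.7170 = 12.2972

|z1+z2| = 4.6615 ≤ |z1|+|z2| = 12.2972 (verified)


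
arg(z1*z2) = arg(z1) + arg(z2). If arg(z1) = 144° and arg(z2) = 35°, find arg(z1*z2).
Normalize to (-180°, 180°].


arg(z1*z2) = 144° + 35° = 179°
Normalized to (-180°, 180°]: 179°

179°


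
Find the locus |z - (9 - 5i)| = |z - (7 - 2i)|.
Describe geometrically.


Equal distances means the locus is the perpendicular bisector of z1 and z2.
Midpoint = ((9+7)/2, (-5+(-2))/2) = (8.0000, -3.5000)

Perpendicular bisector through (8.0000, -3.5000)


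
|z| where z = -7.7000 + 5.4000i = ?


|z| = sqrt((-7.7)^2 + 5.4^2) = sqrt(59.29 + 29.16) = sqrt(88.45) = 9.4048

|z| = 9.4048


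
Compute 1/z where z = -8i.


|z|^2 = 0+64 = 64
1/z = (0 + 8i)/64

1/z = 0 + 0.1250i


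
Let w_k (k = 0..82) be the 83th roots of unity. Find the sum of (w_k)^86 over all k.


The roots are w_k = w^k with w = e^(2*pi*i/83), and (w^k)^86 = (w^86)^k.
So S = 1 + u + u^2 + ... + u^(82) with u = w^86.
86 = 1*83 + 3, so 86 is not a multiple of 83: u = (w^83)^1 * w^3 = w^3 ≠ 1 (w is a primitive 83th root), while u^83 = (w^83)^86 = 1.
Geometric series: S = (1 - u^83)/(1 - u) = (1 - 1)/(1 - u) = 0

S = 0


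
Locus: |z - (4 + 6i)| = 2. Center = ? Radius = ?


|z - z0| = r is a circle with center z0 and radius r.
Center = (4, 6), radius = 2

Circle with center (4, 6) and radius 2


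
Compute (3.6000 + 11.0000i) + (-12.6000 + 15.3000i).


Real: 3.6 - 12.6 = -9
Imag: 11 + 15.3 = 26.3

-9.0000 + 26.3000i


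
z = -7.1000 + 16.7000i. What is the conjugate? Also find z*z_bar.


z_bar = -7.1000 - 16.7000i
z*z_bar = (-7.1)^2 + 16.7^2 = 50.41 + 278.89 = 329.3

z_bar = -7.1000 - 16.7000i, z*z_bar = 329.3


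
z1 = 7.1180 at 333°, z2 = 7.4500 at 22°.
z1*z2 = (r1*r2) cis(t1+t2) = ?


r = 7.1180 * 7.4500 = 53.0291
theta = 333° + 22° = 355° = 355° (mod 360)

53.0291 cis(355°)


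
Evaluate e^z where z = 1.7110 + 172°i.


e^1.7110 = 5.5345
cos(172°) = -0.99027
sin(172°) = 0.139173
Real = 5.5345*(-0.99027) = -5.4806
Imag = 5.5345*0.139173 = 0.7703

-5.4806 + 0.7703i


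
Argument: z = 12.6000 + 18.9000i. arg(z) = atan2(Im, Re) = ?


Re = 12.6, Im = 18.9
arg = atan2(18.9, 12.6) = 56.3099 degrees

arg(z) = 56.3099 degrees


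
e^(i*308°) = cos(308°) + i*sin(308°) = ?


cos(308°) = 0.6157
sin(308°) = -0.7880

e^(i*308°) = 0.6157 - 0.7880i


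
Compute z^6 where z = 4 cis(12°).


r^6 = 4^6 = 4096
n*theta = 6*12° = 72° = 72° (mod 360)
a = 4096*cos(72°) = 1265.7336
b = 4096*sin(72°) = 3895.5275

4096 cis(72°) = 1265.7336 + 3895.5275i


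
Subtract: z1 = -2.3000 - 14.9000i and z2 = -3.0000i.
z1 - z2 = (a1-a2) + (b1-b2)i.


Real: -2.3 - 0 = -2.3
Imag: -14.9 + 3 = -11.9

-2.3000 - 11.9000i


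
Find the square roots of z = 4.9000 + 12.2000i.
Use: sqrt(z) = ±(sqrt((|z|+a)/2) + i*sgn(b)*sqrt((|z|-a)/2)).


|z| = sqrt(24.01+148.84) = 13.1472
sqrt((|z|+a)/2) = sqrt((13.1472+4.9)/2) = sqrt(9.0236) = 3.0039
sqrt((|z|-a)/2) = sqrt((13.1472-4.9)/2) = sqrt(4.1236) = 2.0307

±(3.0039 + 2.0307i) i.e. 3.0039 + 2.0307i and -3.0039 - 2.0307i


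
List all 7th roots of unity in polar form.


The 7th roots of unity are cis(360k/7°) for k=0..6
Angle step = 360/7 = 51.4286°
Primitive root: cis(51.4286°)
Primitive root = 0.6235 + 0.7818i

7 roots at angles: 0°, 51.4286°, 102.8571°, 154.2857°, 205.7143°, 257.1429°, 308.5714°


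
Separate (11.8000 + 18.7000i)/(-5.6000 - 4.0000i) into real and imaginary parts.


Multiply by conjugate: (11.8000 + 18.7000i)(-5.6000 + 4.0000i) / ((-5.6)^2 + (-4)^2)
Numerator real = 11.8*(-5.6) + 18.7*(-4) = -140.88
Numerator imag = 18.7*(-5.6) - 11.8*(-4) = -57.52
Denominator = 47.36
Re(z) = -140.88/47.36 = -2.9747
Im(z) = -57.52/47.36 = -1.2145

Re(z) = -2.9747, Im(z) = -1.2145
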